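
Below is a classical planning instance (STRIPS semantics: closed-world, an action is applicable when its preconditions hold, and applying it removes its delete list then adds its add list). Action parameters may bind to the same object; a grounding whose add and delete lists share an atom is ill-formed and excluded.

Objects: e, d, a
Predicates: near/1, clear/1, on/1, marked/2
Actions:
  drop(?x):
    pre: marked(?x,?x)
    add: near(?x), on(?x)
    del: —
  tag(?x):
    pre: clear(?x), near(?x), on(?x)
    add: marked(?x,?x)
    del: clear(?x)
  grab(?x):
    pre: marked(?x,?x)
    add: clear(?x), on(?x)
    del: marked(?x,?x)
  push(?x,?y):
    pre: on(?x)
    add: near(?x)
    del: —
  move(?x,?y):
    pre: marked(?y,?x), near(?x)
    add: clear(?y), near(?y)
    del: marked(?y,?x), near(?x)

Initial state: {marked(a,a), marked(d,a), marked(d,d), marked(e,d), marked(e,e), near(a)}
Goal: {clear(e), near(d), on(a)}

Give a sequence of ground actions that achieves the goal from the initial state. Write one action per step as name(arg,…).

drop(d); drop(a); grab(e)

1. drop(d)  →  {marked(a,a), marked(d,a), marked(d,d), marked(e,d), marked(e,e), near(a), near(d), on(d)}
2. drop(a)  →  {marked(a,a), marked(d,a), marked(d,d), marked(e,d), marked(e,e), near(a), near(d), on(a), on(d)}
3. grab(e)  →  {clear(e), marked(a,a), marked(d,a), marked(d,d), marked(e,d), near(a), near(d), on(a), on(d), on(e)}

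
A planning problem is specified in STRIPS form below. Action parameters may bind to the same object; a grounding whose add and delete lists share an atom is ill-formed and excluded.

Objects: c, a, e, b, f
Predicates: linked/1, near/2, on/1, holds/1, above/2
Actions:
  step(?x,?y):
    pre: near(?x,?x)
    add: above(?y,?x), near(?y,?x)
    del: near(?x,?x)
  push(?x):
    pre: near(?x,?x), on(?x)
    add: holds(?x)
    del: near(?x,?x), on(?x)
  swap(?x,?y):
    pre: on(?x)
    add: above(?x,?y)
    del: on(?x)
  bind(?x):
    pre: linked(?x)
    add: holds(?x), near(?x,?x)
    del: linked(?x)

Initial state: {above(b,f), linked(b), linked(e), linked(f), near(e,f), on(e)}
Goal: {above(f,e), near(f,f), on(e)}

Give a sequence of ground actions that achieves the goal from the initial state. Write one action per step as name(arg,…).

bind(e); step(e,f); bind(f)

1. bind(e)  →  {above(b,f), holds(e), linked(b), linked(f), near(e,e), near(e,f), on(e)}
2. step(e,f)  →  {above(b,f), above(f,e), holds(e), linked(b), linked(f), near(e,f), near(f,e), on(e)}
3. bind(f)  →  {above(b,f), above(f,e), holds(e), holds(f), linked(b), near(e,f), near(f,e), near(f,f), on(e)}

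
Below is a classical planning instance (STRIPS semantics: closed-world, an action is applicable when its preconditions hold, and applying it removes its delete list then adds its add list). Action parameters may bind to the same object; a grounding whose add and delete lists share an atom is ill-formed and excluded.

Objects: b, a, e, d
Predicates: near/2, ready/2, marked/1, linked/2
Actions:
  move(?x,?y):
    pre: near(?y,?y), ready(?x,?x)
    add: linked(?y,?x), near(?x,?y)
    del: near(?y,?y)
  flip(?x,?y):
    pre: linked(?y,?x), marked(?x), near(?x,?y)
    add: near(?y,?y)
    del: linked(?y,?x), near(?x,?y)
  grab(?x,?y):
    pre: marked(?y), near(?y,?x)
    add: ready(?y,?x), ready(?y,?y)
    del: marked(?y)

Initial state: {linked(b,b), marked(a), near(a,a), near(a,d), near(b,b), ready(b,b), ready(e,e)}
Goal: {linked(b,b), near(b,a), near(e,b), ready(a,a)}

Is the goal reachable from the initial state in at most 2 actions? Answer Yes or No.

1. move(b,a)  →  {linked(a,b), linked(b,b), marked(a), near(a,d), near(b,a), near(b,b), ready(b,b), ready(e,e)}
2. move(e,b)  →  {linked(a,b), linked(b,b), linked(b,e), marked(a), near(a,d), near(b,a), near(e,b), ready(b,b), ready(e,e)}
3. grab(d,a)  →  {linked(a,b), linked(b,b), linked(b,e), near(a,d), near(b,a), near(e,b), ready(a,a), ready(a,d), ready(b,b), ready(e,e)}
optimal plan length = 3; 3 > 2

No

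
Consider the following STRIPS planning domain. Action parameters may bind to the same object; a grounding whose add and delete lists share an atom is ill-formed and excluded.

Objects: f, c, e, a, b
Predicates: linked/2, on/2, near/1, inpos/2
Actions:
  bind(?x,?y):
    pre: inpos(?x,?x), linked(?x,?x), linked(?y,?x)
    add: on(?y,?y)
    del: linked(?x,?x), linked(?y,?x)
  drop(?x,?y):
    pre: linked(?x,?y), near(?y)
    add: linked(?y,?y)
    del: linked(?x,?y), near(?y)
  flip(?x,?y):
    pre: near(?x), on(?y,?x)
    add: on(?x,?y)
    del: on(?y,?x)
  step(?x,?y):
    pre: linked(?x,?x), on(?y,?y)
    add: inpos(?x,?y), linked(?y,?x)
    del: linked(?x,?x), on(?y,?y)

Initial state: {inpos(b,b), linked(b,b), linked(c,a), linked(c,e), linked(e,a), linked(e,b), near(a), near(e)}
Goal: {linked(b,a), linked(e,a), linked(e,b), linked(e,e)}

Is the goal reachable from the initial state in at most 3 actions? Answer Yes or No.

No

1. bind(b,b)  →  {inpos(b,b), linked(c,a), linked(c,e), linked(e,a), linked(e,b), near(a), near(e), on(b,b)}
2. drop(c,e)  →  {inpos(b,b), linked(c,a), linked(e,a), linked(e,b), linked(e,e), near(a), on(b,b)}
3. drop(c,a)  →  {inpos(b,b), linked(a,a), linked(e,a), linked(e,b), linked(e,e), on(b,b)}
4. step(a,b)  →  {inpos(a,b), inpos(b,b), linked(b,a), linked(e,a), linked(e,b), linked(e,e)}
optimal plan length = 4; 4 > 3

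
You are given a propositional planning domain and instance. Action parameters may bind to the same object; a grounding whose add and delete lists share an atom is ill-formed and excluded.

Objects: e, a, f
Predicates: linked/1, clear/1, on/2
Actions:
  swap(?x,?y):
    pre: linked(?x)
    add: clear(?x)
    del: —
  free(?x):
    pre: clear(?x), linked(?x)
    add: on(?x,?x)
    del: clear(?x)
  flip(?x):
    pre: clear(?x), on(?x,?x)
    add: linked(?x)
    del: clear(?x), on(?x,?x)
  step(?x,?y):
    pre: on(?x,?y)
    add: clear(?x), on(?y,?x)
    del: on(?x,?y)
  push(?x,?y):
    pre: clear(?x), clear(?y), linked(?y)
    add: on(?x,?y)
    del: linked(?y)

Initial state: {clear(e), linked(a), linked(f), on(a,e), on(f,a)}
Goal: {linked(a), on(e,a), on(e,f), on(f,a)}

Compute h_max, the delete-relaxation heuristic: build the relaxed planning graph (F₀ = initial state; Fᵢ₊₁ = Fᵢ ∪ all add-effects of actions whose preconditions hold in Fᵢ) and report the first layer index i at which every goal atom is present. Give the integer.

2

F0 = init (5 atoms)
F1 = F0 ∪ {clear(a), clear(f), on(a,f), on(e,a)}  (9 atoms)
F2 = F1 ∪ {on(a,a), on(e,f), on(f,f)}  (12 atoms)
goal ⊆ F2  ⇒  h_max = 2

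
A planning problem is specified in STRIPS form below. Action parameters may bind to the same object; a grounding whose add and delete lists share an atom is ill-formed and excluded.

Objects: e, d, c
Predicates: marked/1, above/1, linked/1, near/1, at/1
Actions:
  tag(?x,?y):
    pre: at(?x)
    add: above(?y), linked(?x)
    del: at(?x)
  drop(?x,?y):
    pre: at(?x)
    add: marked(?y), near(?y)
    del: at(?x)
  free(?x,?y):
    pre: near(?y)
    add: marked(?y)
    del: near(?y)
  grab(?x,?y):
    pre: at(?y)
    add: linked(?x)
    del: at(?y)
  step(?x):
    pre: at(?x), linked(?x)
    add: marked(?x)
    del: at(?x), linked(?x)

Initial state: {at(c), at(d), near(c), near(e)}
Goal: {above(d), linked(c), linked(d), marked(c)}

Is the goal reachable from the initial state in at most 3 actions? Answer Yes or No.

Yes

1. tag(d,e)  →  {above(e), at(c), linked(d), near(c), near(e)}
2. tag(c,d)  →  {above(d), above(e), linked(c), linked(d), near(c), near(e)}
3. free(e,c)  →  {above(d), above(e), linked(c), linked(d), marked(c), near(e)}
optimal plan length = 3; 3 ≤ 3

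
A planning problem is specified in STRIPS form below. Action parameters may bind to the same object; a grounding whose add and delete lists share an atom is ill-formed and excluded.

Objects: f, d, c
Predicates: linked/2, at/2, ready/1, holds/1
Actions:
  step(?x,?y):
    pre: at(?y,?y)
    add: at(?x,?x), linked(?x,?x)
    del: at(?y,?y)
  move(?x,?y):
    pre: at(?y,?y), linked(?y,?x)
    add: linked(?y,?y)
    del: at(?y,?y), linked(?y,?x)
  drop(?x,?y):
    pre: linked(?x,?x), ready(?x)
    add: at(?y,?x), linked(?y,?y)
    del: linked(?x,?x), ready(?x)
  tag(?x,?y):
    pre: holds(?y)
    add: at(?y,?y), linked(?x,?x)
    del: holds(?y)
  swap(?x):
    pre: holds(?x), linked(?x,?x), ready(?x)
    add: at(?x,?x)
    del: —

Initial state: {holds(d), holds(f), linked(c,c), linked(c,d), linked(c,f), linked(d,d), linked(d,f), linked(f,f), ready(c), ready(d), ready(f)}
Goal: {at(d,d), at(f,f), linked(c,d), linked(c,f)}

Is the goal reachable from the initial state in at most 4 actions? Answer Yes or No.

Yes

1. tag(f,f)  →  {at(f,f), holds(d), linked(c,c), linked(c,d), linked(c,f), linked(d,d), linked(d,f), linked(f,f), ready(c), ready(d), ready(f)}
2. tag(f,d)  →  {at(d,d), at(f,f), linked(c,c), linked(c,d), linked(c,f), linked(d,d), linked(d,f), linked(f,f), ready(c), ready(d), ready(f)}
optimal plan length = 2; 2 ≤ 4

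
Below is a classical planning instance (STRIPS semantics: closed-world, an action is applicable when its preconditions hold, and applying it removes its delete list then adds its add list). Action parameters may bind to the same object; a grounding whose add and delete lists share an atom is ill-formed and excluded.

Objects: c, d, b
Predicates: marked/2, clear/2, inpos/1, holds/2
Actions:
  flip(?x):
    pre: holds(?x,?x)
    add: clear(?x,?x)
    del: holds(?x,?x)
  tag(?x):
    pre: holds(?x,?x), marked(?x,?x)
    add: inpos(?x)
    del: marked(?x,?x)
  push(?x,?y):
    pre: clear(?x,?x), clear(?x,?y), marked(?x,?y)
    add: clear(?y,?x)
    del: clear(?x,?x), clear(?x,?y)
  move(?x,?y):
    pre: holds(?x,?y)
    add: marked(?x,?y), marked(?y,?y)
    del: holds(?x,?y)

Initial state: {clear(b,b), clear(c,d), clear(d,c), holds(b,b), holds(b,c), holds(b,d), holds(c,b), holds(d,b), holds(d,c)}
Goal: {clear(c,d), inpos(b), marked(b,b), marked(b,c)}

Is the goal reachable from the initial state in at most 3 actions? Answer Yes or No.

No

1. move(c,b)  →  {clear(b,b), clear(c,d), clear(d,c), holds(b,b), holds(b,c), holds(b,d), holds(d,b), holds(d,c), marked(b,b), marked(c,b)}
2. tag(b)  →  {clear(b,b), clear(c,d), clear(d,c), holds(b,b), holds(b,c), holds(b,d), holds(d,b), holds(d,c), inpos(b), marked(c,b)}
3. move(d,b)  →  {clear(b,b), clear(c,d), clear(d,c), holds(b,b), holds(b,c), holds(b,d), holds(d,c), inpos(b), marked(b,b), marked(c,b), marked(d,b)}
4. move(b,c)  →  {clear(b,b), clear(c,d), clear(d,c), holds(b,b), holds(b,d), holds(d,c), inpos(b), marked(b,b), marked(b,c), marked(c,b), marked(c,c), marked(d,b)}
optimal plan length = 4; 4 > 3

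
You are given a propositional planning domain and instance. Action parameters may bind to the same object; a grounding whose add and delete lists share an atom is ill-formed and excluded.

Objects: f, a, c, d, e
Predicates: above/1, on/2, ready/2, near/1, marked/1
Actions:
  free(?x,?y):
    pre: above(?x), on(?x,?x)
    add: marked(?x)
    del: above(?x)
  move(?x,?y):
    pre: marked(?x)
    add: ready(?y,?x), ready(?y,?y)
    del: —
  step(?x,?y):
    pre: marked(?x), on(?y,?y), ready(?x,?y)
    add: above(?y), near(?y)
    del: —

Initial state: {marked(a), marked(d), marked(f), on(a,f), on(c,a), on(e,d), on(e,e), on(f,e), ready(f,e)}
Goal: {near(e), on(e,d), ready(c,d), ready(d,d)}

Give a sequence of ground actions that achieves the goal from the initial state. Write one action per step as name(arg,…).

move(f,d); move(d,c); step(f,e)

1. move(f,d)  →  {marked(a), marked(d), marked(f), on(a,f), on(c,a), on(e,d), on(e,e), on(f,e), ready(d,d), ready(d,f), ready(f,e)}
2. move(d,c)  →  {marked(a), marked(d), marked(f), on(a,f), on(c,a), on(e,d), on(e,e), on(f,e), ready(c,c), ready(c,d), ready(d,d), ready(d,f), ready(f,e)}
3. step(f,e)  →  {above(e), marked(a), marked(d), marked(f), near(e), on(a,f), on(c,a), on(e,d), on(e,e), on(f,e), ready(c,c), ready(c,d), ready(d,d), ready(d,f), ready(f,e)}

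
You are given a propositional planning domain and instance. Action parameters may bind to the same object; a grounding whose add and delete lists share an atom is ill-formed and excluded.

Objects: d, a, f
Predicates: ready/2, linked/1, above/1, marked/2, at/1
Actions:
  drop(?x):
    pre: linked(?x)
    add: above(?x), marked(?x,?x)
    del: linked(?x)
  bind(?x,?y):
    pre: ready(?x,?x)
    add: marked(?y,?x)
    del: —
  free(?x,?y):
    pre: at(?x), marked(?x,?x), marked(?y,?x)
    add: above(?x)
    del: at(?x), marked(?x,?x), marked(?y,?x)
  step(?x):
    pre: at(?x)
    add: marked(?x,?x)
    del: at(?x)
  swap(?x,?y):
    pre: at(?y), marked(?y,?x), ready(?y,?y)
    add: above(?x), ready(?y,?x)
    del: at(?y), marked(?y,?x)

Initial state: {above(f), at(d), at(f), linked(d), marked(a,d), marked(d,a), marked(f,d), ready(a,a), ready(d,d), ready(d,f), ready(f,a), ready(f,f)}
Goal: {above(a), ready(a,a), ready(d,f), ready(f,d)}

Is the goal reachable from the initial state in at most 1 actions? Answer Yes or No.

1. swap(d,f)  →  {above(d), above(f), at(d), linked(d), marked(a,d), marked(d,a), ready(a,a), ready(d,d), ready(d,f), ready(f,a), ready(f,d), ready(f,f)}
2. swap(a,d)  →  {above(a), above(d), above(f), linked(d), marked(a,d), ready(a,a), ready(d,a), ready(d,d), ready(d,f), ready(f,a), ready(f,d), ready(f,f)}
optimal plan length = 2; 2 > 1

No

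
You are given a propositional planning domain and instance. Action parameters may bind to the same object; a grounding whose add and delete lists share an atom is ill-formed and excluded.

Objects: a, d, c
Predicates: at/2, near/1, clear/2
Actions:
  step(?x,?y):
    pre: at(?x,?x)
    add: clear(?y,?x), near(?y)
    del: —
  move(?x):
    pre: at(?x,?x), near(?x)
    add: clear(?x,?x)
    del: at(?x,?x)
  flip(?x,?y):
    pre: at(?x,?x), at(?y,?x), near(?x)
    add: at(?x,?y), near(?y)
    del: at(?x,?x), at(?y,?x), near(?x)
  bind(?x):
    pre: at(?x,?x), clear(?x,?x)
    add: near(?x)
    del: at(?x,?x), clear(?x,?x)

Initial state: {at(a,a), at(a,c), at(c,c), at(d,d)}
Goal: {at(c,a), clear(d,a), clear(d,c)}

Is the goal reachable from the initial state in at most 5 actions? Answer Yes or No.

1. step(a,d)  →  {at(a,a), at(a,c), at(c,c), at(d,d), clear(d,a), near(d)}
2. step(a,c)  →  {at(a,a), at(a,c), at(c,c), at(d,d), clear(c,a), clear(d,a), near(c), near(d)}
3. step(c,d)  →  {at(a,a), at(a,c), at(c,c), at(d,d), clear(c,a), clear(d,a), clear(d,c), near(c), near(d)}
4. flip(c,a)  →  {at(a,a), at(c,a), at(d,d), clear(c,a), clear(d,a), clear(d,c), near(a), near(d)}
optimal plan length = 4; 4 ≤ 5

Yes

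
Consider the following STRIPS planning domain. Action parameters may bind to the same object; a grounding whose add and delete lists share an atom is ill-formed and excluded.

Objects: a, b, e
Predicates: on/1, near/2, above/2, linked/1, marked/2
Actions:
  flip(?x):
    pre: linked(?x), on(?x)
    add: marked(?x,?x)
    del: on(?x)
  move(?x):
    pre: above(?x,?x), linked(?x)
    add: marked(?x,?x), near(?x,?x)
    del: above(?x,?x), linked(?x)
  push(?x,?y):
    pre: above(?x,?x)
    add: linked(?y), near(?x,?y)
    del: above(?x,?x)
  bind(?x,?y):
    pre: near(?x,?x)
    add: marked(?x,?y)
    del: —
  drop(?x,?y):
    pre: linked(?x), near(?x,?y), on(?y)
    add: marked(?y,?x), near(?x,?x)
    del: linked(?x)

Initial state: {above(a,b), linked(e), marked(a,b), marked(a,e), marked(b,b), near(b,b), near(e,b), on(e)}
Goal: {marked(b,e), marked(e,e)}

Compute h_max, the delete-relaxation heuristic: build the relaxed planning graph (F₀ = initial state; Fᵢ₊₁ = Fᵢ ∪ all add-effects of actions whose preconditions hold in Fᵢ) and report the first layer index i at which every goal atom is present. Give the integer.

F0 = init (8 atoms)
F1 = F0 ∪ {marked(b,a), marked(b,e), marked(e,e)}  (11 atoms)
goal ⊆ F1  ⇒  h_max = 1

1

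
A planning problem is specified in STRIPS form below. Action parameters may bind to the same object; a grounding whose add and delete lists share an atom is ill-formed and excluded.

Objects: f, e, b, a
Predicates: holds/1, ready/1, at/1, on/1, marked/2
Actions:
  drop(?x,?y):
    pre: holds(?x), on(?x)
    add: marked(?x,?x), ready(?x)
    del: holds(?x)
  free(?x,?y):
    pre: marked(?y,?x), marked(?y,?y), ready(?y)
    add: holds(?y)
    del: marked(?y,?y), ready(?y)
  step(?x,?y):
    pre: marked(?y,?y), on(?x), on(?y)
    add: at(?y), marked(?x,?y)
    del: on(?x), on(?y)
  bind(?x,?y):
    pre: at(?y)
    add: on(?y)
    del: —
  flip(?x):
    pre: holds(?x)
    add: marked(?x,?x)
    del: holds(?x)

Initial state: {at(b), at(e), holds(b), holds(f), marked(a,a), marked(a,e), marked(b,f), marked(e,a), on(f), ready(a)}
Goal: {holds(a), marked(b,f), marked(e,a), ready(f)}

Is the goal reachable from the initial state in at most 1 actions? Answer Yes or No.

1. drop(f,f)  →  {at(b), at(e), holds(b), marked(a,a), marked(a,e), marked(b,f), marked(e,a), marked(f,f), on(f), ready(a), ready(f)}
2. free(e,a)  →  {at(b), at(e), holds(a), holds(b), marked(a,e), marked(b,f), marked(e,a), marked(f,f), on(f), ready(f)}
optimal plan length = 2; 2 > 1

No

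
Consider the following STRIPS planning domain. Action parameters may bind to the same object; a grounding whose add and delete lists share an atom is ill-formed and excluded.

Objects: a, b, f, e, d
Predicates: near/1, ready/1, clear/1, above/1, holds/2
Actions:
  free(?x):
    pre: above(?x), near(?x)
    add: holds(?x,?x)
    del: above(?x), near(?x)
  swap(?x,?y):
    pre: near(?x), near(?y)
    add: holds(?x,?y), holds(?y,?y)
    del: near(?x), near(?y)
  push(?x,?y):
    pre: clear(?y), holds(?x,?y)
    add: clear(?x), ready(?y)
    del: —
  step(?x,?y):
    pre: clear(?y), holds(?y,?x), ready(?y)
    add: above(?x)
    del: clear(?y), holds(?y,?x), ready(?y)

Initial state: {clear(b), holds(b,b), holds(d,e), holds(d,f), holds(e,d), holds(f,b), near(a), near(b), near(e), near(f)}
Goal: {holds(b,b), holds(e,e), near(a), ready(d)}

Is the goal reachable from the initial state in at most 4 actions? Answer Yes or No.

Yes

1. swap(b,e)  →  {clear(b), holds(b,b), holds(b,e), holds(d,e), holds(d,f), holds(e,d), holds(e,e), holds(f,b), near(a), near(f)}
2. push(f,b)  →  {clear(b), clear(f), holds(b,b), holds(b,e), holds(d,e), holds(d,f), holds(e,d), holds(e,e), holds(f,b), near(a), near(f), ready(b)}
3. push(d,f)  →  {clear(b), clear(d), clear(f), holds(b,b), holds(b,e), holds(d,e), holds(d,f), holds(e,d), holds(e,e), holds(f,b), near(a), near(f), ready(b), ready(f)}
4. push(e,d)  →  {clear(b), clear(d), clear(e), clear(f), holds(b,b), holds(b,e), holds(d,e), holds(d,f), holds(e,d), holds(e,e), holds(f,b), near(a), near(f), ready(b), ready(d), ready(f)}
optimal plan length = 4; 4 ≤ 4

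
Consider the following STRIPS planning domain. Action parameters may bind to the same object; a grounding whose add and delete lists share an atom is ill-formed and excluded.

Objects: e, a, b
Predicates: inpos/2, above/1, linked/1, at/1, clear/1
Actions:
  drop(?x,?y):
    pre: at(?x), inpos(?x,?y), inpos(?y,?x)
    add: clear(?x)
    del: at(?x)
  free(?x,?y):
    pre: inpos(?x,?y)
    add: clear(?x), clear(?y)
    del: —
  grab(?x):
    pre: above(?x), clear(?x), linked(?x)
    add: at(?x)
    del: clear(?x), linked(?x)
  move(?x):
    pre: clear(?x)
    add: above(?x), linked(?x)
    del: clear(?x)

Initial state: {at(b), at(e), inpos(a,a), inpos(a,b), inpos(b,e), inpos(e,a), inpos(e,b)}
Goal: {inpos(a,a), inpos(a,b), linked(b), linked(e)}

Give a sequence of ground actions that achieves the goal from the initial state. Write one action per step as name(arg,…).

1. free(e,b)  →  {at(b), at(e), clear(b), clear(e), inpos(a,a), inpos(a,b), inpos(b,e), inpos(e,a), inpos(e,b)}
2. move(e)  →  {above(e), at(b), at(e), clear(b), inpos(a,a), inpos(a,b), inpos(b,e), inpos(e,a), inpos(e,b), linked(e)}
3. move(b)  →  {above(b), above(e), at(b), at(e), inpos(a,a), inpos(a,b), inpos(b,e), inpos(e,a), inpos(e,b), linked(b), linked(e)}

free(e,b); move(e); move(b)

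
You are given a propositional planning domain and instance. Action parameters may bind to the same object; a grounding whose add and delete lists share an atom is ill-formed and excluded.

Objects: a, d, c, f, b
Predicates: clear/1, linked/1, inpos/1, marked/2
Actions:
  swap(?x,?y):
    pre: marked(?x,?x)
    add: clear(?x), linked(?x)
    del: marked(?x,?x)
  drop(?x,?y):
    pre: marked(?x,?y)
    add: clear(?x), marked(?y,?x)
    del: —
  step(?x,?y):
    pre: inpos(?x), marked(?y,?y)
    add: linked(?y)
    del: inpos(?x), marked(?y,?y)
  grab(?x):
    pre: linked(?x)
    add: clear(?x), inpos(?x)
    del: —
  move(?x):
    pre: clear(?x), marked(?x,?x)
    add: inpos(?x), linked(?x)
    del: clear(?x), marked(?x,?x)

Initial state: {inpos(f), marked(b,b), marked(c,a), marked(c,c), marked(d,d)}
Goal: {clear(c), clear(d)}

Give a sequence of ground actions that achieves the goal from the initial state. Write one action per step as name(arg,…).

1. swap(d,a)  →  {clear(d), inpos(f), linked(d), marked(b,b), marked(c,a), marked(c,c)}
2. swap(c,a)  →  {clear(c), clear(d), inpos(f), linked(c), linked(d), marked(b,b), marked(c,a)}

swap(d,a); swap(c,a)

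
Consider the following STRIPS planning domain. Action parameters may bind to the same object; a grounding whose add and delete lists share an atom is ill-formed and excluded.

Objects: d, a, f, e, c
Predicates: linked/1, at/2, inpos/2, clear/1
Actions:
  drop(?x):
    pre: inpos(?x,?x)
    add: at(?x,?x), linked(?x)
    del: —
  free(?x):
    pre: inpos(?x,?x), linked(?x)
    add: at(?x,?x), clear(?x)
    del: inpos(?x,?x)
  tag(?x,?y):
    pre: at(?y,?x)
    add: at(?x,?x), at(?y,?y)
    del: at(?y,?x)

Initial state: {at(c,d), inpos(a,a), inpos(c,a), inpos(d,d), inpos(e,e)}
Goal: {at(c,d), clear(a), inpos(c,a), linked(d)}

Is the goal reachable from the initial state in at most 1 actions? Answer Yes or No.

1. drop(d)  →  {at(c,d), at(d,d), inpos(a,a), inpos(c,a), inpos(d,d), inpos(e,e), linked(d)}
2. drop(a)  →  {at(a,a), at(c,d), at(d,d), inpos(a,a), inpos(c,a), inpos(d,d), inpos(e,e), linked(a), linked(d)}
3. free(a)  →  {at(a,a), at(c,d), at(d,d), clear(a), inpos(c,a), inpos(d,d), inpos(e,e), linked(a), linked(d)}
optimal plan length = 3; 3 > 1

No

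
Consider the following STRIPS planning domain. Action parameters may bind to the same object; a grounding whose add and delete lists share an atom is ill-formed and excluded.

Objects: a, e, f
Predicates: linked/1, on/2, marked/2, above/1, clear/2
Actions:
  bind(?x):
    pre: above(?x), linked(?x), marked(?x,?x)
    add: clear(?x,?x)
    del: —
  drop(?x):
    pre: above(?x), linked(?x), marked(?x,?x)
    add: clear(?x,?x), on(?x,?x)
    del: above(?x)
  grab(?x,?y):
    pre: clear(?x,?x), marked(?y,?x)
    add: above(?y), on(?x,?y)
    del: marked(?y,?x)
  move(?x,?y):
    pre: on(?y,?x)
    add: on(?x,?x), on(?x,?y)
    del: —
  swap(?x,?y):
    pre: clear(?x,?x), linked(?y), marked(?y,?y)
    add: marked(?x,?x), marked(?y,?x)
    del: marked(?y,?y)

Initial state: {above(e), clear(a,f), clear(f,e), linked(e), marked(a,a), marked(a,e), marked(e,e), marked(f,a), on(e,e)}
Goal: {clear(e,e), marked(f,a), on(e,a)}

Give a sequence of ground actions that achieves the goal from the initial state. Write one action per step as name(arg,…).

1. bind(e)  →  {above(e), clear(a,f), clear(e,e), clear(f,e), linked(e), marked(a,a), marked(a,e), marked(e,e), marked(f,a), on(e,e)}
2. grab(e,a)  →  {above(a), above(e), clear(a,f), clear(e,e), clear(f,e), linked(e), marked(a,a), marked(e,e), marked(f,a), on(e,a), on(e,e)}

bind(e); grab(e,a)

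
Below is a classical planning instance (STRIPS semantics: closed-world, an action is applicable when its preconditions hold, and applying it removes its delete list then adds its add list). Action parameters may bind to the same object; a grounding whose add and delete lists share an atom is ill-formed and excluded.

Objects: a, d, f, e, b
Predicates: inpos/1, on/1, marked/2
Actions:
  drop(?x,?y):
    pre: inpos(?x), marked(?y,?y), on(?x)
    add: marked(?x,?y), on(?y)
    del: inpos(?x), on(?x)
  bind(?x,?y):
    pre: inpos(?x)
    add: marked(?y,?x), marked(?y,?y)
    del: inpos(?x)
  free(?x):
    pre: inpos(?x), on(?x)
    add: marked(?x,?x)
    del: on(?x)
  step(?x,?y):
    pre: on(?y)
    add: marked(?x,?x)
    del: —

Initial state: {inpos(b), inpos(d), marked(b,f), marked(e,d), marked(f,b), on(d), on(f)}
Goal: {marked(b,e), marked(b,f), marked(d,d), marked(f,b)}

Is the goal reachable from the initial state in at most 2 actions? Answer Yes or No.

1. step(d,d)  →  {inpos(b), inpos(d), marked(b,f), marked(d,d), marked(e,d), marked(f,b), on(d), on(f)}
2. step(e,d)  →  {inpos(b), inpos(d), marked(b,f), marked(d,d), marked(e,d), marked(e,e), marked(f,b), on(d), on(f)}
3. step(b,d)  →  {inpos(b), inpos(d), marked(b,b), marked(b,f), marked(d,d), marked(e,d), marked(e,e), marked(f,b), on(d), on(f)}
4. drop(d,b)  →  {inpos(b), marked(b,b), marked(b,f), marked(d,b), marked(d,d), marked(e,d), marked(e,e), marked(f,b), on(b), on(f)}
5. drop(b,e)  →  {marked(b,b), marked(b,e), marked(b,f), marked(d,b), marked(d,d), marked(e,d), marked(e,e), marked(f,b), on(e), on(f)}
optimal plan length = 5; 5 > 2

No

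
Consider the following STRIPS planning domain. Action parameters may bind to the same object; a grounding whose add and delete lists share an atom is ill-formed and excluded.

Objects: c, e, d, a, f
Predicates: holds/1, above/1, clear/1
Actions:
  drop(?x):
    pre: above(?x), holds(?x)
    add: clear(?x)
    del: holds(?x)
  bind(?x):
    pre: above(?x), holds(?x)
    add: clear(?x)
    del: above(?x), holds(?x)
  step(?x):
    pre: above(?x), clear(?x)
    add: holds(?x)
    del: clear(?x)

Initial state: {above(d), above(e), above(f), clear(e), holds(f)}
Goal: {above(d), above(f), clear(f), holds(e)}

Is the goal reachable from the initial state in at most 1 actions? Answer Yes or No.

1. drop(f)  →  {above(d), above(e), above(f), clear(e), clear(f)}
2. step(e)  →  {above(d), above(e), above(f), clear(f), holds(e)}
optimal plan length = 2; 2 > 1

No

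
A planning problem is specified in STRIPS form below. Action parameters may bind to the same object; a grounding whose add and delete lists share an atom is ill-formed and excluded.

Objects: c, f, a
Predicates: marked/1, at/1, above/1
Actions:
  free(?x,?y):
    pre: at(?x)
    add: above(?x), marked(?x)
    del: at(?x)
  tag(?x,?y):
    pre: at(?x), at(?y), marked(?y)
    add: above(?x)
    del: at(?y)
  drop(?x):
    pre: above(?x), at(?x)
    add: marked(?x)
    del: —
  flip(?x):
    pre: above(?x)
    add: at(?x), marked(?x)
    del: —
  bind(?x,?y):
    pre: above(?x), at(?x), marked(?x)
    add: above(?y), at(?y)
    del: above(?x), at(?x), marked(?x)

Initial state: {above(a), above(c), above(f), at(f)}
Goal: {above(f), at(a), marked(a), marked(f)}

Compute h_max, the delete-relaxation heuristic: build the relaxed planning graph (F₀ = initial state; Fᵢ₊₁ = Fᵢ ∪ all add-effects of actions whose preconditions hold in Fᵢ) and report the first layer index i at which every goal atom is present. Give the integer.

1

F0 = init (4 atoms)
F1 = F0 ∪ {at(a), at(c), marked(a), marked(c), marked(f)}  (9 atoms)
goal ⊆ F1  ⇒  h_max = 1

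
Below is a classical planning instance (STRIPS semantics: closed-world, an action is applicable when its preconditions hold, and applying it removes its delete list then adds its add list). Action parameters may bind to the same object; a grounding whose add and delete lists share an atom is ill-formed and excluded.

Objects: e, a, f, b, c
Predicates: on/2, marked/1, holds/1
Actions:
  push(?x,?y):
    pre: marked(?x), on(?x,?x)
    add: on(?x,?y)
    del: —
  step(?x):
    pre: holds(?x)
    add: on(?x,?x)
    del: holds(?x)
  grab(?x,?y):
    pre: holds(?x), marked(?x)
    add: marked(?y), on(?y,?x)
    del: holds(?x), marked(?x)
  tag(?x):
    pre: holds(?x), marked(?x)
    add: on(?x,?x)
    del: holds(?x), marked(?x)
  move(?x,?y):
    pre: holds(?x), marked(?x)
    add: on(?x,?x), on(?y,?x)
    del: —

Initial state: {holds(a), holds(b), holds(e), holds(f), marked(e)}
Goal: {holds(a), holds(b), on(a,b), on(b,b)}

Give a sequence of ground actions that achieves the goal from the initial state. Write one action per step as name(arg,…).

1. grab(e,b)  →  {holds(a), holds(b), holds(f), marked(b), on(b,e)}
2. move(b,a)  →  {holds(a), holds(b), holds(f), marked(b), on(a,b), on(b,b), on(b,e)}

grab(e,b); move(b,a)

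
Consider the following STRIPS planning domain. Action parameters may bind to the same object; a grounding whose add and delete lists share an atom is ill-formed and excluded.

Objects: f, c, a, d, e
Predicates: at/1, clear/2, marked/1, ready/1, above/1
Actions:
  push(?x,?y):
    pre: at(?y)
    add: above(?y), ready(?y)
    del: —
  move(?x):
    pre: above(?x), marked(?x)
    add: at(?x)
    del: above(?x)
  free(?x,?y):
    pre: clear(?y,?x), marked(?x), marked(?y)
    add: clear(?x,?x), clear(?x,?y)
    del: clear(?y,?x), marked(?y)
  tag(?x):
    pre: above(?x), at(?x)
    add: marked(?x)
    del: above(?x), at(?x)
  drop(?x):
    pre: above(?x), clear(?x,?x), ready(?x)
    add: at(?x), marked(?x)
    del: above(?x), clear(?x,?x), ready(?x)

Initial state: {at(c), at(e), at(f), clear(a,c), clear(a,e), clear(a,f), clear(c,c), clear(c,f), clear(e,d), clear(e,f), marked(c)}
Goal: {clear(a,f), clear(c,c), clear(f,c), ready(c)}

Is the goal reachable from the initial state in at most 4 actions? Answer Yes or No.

Yes

1. push(f,f)  →  {above(f), at(c), at(e), at(f), clear(a,c), clear(a,e), clear(a,f), clear(c,c), clear(c,f), clear(e,d), clear(e,f), marked(c), ready(f)}
2. push(f,c)  →  {above(c), above(f), at(c), at(e), at(f), clear(a,c), clear(a,e), clear(a,f), clear(c,c), clear(c,f), clear(e,d), clear(e,f), marked(c), ready(c), ready(f)}
3. tag(f)  →  {above(c), at(c), at(e), clear(a,c), clear(a,e), clear(a,f), clear(c,c), clear(c,f), clear(e,d), clear(e,f), marked(c), marked(f), ready(c), ready(f)}
4. free(f,c)  →  {above(c), at(c), at(e), clear(a,c), clear(a,e), clear(a,f), clear(c,c), clear(e,d), clear(e,f), clear(f,c), clear(f,f), marked(f), ready(c), ready(f)}
optimal plan length = 4; 4 ≤ 4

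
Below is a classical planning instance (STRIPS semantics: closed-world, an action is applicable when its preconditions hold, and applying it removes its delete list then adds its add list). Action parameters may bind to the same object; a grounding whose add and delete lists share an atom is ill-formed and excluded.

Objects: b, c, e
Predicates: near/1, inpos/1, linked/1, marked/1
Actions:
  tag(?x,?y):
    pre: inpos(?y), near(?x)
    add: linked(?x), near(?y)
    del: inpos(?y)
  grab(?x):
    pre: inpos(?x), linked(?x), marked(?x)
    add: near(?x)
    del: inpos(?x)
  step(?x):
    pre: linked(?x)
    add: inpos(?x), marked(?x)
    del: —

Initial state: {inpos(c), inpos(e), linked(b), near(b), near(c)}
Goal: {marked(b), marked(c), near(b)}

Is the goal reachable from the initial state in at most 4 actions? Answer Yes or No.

Yes

1. tag(c,c)  →  {inpos(e), linked(b), linked(c), near(b), near(c)}
2. step(b)  →  {inpos(b), inpos(e), linked(b), linked(c), marked(b), near(b), near(c)}
3. step(c)  →  {inpos(b), inpos(c), inpos(e), linked(b), linked(c), marked(b), marked(c), near(b), near(c)}
optimal plan length = 3; 3 ≤ 4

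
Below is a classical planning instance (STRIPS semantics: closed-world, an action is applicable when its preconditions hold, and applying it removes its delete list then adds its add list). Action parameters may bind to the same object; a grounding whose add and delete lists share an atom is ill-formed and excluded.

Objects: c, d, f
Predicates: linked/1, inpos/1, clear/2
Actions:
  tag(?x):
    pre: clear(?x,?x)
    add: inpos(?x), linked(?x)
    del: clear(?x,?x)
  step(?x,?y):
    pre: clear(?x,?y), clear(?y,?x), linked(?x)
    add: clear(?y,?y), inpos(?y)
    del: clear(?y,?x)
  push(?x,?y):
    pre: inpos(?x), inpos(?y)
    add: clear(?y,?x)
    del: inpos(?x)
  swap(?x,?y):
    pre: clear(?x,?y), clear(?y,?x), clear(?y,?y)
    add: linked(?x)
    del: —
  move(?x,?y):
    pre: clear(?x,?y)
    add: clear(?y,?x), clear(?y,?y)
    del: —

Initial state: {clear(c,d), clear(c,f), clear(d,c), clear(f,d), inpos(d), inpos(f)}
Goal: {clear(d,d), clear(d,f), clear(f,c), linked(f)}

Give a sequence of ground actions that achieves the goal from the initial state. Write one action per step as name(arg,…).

move(c,f); tag(f); move(f,d)

1. move(c,f)  →  {clear(c,d), clear(c,f), clear(d,c), clear(f,c), clear(f,d), clear(f,f), inpos(d), inpos(f)}
2. tag(f)  →  {clear(c,d), clear(c,f), clear(d,c), clear(f,c), clear(f,d), inpos(d), inpos(f), linked(f)}
3. move(f,d)  →  {clear(c,d), clear(c,f), clear(d,c), clear(d,d), clear(d,f), clear(f,c), clear(f,d), inpos(d), inpos(f), linked(f)}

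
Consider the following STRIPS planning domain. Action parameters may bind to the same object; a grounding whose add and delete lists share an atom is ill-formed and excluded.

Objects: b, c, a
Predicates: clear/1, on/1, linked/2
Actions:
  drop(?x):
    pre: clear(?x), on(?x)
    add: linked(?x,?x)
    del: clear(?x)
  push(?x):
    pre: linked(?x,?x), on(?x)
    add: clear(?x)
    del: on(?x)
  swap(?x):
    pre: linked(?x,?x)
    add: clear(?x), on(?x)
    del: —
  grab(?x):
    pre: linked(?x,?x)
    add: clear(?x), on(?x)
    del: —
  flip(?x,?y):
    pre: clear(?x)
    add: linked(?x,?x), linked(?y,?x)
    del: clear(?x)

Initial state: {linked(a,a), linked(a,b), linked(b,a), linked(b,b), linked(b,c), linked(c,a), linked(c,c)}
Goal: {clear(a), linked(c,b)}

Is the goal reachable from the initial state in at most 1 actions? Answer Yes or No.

1. swap(b)  →  {clear(b), linked(a,a), linked(a,b), linked(b,a), linked(b,b), linked(b,c), linked(c,a), linked(c,c), on(b)}
2. swap(a)  →  {clear(a), clear(b), linked(a,a), linked(a,b), linked(b,a), linked(b,b), linked(b,c), linked(c,a), linked(c,c), on(a), on(b)}
3. flip(b,c)  →  {clear(a), linked(a,a), linked(a,b), linked(b,a), linked(b,b), linked(b,c), linked(c,a), linked(c,b), linked(c,c), on(a), on(b)}
optimal plan length = 3; 3 > 1

No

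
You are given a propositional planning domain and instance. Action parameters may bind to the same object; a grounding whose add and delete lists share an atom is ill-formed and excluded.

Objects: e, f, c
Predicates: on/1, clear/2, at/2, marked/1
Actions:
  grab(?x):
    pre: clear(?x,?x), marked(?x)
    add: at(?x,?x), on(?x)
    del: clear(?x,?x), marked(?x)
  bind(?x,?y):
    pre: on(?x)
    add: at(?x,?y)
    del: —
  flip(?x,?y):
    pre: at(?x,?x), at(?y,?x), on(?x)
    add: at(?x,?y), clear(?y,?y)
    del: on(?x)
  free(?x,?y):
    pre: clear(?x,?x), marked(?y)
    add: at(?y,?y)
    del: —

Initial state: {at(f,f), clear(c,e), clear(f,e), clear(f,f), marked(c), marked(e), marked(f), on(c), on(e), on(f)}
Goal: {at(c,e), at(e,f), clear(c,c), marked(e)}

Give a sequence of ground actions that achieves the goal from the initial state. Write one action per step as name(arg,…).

1. bind(e,e)  →  {at(e,e), at(f,f), clear(c,e), clear(f,e), clear(f,f), marked(c), marked(e), marked(f), on(c), on(e), on(f)}
2. bind(e,f)  →  {at(e,e), at(e,f), at(f,f), clear(c,e), clear(f,e), clear(f,f), marked(c), marked(e), marked(f), on(c), on(e), on(f)}
3. bind(c,e)  →  {at(c,e), at(e,e), at(e,f), at(f,f), clear(c,e), clear(f,e), clear(f,f), marked(c), marked(e), marked(f), on(c), on(e), on(f)}
4. flip(e,c)  →  {at(c,e), at(e,c), at(e,e), at(e,f), at(f,f), clear(c,c), clear(c,e), clear(f,e), clear(f,f), marked(c), marked(e), marked(f), on(c), on(f)}

bind(e,e); bind(e,f); bind(c,e); flip(e,c)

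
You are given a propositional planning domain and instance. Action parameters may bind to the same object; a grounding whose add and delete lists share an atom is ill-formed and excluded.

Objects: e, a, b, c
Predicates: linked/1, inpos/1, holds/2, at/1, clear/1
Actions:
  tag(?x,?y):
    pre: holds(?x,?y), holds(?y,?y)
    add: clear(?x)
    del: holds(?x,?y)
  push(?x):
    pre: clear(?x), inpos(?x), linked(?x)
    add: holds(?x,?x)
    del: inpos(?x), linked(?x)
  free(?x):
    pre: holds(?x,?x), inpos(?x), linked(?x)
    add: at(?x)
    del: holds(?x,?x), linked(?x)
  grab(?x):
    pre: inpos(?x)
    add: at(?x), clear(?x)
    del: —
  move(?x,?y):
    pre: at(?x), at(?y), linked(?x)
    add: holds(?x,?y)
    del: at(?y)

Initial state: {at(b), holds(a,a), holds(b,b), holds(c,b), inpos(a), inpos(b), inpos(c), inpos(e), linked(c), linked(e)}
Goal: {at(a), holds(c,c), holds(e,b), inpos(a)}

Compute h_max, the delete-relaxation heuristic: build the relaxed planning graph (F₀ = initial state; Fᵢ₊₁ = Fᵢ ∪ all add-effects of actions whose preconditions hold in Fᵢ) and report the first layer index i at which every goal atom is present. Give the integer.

F0 = init (10 atoms)
F1 = F0 ∪ {at(a), at(c), at(e), clear(a), clear(b), clear(c), clear(e)}  (17 atoms)
F2 = F1 ∪ {holds(c,a), holds(c,c), holds(c,e), holds(e,a), holds(e,b), holds(e,c), holds(e,e)}  (24 atoms)
goal ⊆ F2  ⇒  h_max = 2

2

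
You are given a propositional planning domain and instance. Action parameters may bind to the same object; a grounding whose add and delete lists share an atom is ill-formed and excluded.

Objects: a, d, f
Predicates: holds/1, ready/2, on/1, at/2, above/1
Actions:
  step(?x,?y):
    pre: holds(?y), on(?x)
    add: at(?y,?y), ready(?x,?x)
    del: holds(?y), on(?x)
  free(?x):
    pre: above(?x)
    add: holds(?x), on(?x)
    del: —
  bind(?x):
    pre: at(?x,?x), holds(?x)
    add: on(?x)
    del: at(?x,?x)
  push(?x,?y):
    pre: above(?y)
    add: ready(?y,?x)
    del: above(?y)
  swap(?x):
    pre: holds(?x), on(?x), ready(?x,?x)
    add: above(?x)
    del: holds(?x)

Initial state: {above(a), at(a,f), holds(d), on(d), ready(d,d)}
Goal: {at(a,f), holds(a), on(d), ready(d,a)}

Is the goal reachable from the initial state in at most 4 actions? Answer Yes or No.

Yes

1. free(a)  →  {above(a), at(a,f), holds(a), holds(d), on(a), on(d), ready(d,d)}
2. swap(d)  →  {above(a), above(d), at(a,f), holds(a), on(a), on(d), ready(d,d)}
3. push(a,d)  →  {above(a), at(a,f), holds(a), on(a), on(d), ready(d,a), ready(d,d)}
optimal plan length = 3; 3 ≤ 4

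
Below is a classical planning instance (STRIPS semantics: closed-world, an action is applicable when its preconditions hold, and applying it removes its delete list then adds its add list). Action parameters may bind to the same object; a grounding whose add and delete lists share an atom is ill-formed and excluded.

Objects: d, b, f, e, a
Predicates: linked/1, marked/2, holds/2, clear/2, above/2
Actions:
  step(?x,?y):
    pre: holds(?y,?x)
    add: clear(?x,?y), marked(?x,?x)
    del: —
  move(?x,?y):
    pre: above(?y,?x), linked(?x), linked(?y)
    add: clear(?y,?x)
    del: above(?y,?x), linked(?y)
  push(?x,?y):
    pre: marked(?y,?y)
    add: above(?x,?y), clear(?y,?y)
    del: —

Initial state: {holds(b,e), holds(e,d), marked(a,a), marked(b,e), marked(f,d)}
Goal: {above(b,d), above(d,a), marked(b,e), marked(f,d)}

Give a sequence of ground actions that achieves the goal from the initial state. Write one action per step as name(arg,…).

1. step(d,e)  →  {clear(d,e), holds(b,e), holds(e,d), marked(a,a), marked(b,e), marked(d,d), marked(f,d)}
2. push(d,a)  →  {above(d,a), clear(a,a), clear(d,e), holds(b,e), holds(e,d), marked(a,a), marked(b,e), marked(d,d), marked(f,d)}
3. push(b,d)  →  {above(b,d), above(d,a), clear(a,a), clear(d,d), clear(d,e), holds(b,e), holds(e,d), marked(a,a), marked(b,e), marked(d,d), marked(f,d)}

step(d,e); push(d,a); push(b,d)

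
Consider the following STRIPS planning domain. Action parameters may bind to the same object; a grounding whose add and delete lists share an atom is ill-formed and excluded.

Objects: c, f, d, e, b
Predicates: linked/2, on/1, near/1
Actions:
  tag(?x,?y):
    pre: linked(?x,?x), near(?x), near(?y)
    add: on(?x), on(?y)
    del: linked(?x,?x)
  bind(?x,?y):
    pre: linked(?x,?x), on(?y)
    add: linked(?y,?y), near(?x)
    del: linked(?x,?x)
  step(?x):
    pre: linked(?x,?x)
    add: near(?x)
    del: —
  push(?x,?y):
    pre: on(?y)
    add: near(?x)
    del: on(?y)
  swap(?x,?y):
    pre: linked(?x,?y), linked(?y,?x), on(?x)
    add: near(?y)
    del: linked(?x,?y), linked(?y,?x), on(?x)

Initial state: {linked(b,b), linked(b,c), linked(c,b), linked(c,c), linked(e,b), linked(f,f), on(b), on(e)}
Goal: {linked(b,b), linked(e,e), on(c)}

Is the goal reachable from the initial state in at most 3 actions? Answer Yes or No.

1. bind(c,e)  →  {linked(b,b), linked(b,c), linked(c,b), linked(e,b), linked(e,e), linked(f,f), near(c), on(b), on(e)}
2. step(f)  →  {linked(b,b), linked(b,c), linked(c,b), linked(e,b), linked(e,e), linked(f,f), near(c), near(f), on(b), on(e)}
3. tag(f,c)  →  {linked(b,b), linked(b,c), linked(c,b), linked(e,b), linked(e,e), near(c), near(f), on(b), on(c), on(e), on(f)}
optimal plan length = 3; 3 ≤ 3

Yes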